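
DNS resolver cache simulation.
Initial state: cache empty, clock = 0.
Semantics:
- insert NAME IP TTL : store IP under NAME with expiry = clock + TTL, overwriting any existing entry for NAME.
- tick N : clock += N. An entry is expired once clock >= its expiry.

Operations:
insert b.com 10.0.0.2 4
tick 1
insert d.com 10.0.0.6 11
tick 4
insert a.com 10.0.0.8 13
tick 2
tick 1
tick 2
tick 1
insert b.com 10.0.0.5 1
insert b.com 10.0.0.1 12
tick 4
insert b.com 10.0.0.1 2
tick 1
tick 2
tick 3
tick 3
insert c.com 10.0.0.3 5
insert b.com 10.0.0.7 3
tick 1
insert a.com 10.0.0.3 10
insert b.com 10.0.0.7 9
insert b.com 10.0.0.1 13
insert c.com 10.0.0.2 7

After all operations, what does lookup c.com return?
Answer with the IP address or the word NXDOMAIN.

Op 1: insert b.com -> 10.0.0.2 (expiry=0+4=4). clock=0
Op 2: tick 1 -> clock=1.
Op 3: insert d.com -> 10.0.0.6 (expiry=1+11=12). clock=1
Op 4: tick 4 -> clock=5. purged={b.com}
Op 5: insert a.com -> 10.0.0.8 (expiry=5+13=18). clock=5
Op 6: tick 2 -> clock=7.
Op 7: tick 1 -> clock=8.
Op 8: tick 2 -> clock=10.
Op 9: tick 1 -> clock=11.
Op 10: insert b.com -> 10.0.0.5 (expiry=11+1=12). clock=11
Op 11: insert b.com -> 10.0.0.1 (expiry=11+12=23). clock=11
Op 12: tick 4 -> clock=15. purged={d.com}
Op 13: insert b.com -> 10.0.0.1 (expiry=15+2=17). clock=15
Op 14: tick 1 -> clock=16.
Op 15: tick 2 -> clock=18. purged={a.com,b.com}
Op 16: tick 3 -> clock=21.
Op 17: tick 3 -> clock=24.
Op 18: insert c.com -> 10.0.0.3 (expiry=24+5=29). clock=24
Op 19: insert b.com -> 10.0.0.7 (expiry=24+3=27). clock=24
Op 20: tick 1 -> clock=25.
Op 21: insert a.com -> 10.0.0.3 (expiry=25+10=35). clock=25
Op 22: insert b.com -> 10.0.0.7 (expiry=25+9=34). clock=25
Op 23: insert b.com -> 10.0.0.1 (expiry=25+13=38). clock=25
Op 24: insert c.com -> 10.0.0.2 (expiry=25+7=32). clock=25
lookup c.com: present, ip=10.0.0.2 expiry=32 > clock=25

Answer: 10.0.0.2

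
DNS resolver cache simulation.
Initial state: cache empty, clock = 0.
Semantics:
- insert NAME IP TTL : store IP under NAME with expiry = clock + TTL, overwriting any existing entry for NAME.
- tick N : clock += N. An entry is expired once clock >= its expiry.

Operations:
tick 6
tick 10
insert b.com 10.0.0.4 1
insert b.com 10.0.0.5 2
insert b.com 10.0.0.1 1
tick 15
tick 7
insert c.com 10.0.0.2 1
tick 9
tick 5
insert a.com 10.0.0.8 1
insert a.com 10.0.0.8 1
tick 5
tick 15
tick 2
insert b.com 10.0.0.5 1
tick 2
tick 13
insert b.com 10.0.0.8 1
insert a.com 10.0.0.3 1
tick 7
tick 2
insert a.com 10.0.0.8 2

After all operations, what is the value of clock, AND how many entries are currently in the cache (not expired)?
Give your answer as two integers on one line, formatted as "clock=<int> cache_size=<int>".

Answer: clock=98 cache_size=1

Derivation:
Op 1: tick 6 -> clock=6.
Op 2: tick 10 -> clock=16.
Op 3: insert b.com -> 10.0.0.4 (expiry=16+1=17). clock=16
Op 4: insert b.com -> 10.0.0.5 (expiry=16+2=18). clock=16
Op 5: insert b.com -> 10.0.0.1 (expiry=16+1=17). clock=16
Op 6: tick 15 -> clock=31. purged={b.com}
Op 7: tick 7 -> clock=38.
Op 8: insert c.com -> 10.0.0.2 (expiry=38+1=39). clock=38
Op 9: tick 9 -> clock=47. purged={c.com}
Op 10: tick 5 -> clock=52.
Op 11: insert a.com -> 10.0.0.8 (expiry=52+1=53). clock=52
Op 12: insert a.com -> 10.0.0.8 (expiry=52+1=53). clock=52
Op 13: tick 5 -> clock=57. purged={a.com}
Op 14: tick 15 -> clock=72.
Op 15: tick 2 -> clock=74.
Op 16: insert b.com -> 10.0.0.5 (expiry=74+1=75). clock=74
Op 17: tick 2 -> clock=76. purged={b.com}
Op 18: tick 13 -> clock=89.
Op 19: insert b.com -> 10.0.0.8 (expiry=89+1=90). clock=89
Op 20: insert a.com -> 10.0.0.3 (expiry=89+1=90). clock=89
Op 21: tick 7 -> clock=96. purged={a.com,b.com}
Op 22: tick 2 -> clock=98.
Op 23: insert a.com -> 10.0.0.8 (expiry=98+2=100). clock=98
Final clock = 98
Final cache (unexpired): {a.com} -> size=1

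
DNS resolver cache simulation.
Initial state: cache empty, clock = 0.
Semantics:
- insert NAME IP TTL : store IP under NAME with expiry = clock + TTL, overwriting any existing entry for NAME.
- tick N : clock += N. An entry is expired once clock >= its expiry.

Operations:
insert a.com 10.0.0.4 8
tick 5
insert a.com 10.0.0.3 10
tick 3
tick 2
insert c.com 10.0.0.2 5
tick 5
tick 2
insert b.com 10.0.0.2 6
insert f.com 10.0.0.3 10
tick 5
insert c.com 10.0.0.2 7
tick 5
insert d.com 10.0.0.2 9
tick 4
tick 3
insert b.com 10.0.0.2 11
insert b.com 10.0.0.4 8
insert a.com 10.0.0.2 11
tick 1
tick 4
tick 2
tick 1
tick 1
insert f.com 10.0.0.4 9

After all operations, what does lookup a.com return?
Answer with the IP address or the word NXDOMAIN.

Op 1: insert a.com -> 10.0.0.4 (expiry=0+8=8). clock=0
Op 2: tick 5 -> clock=5.
Op 3: insert a.com -> 10.0.0.3 (expiry=5+10=15). clock=5
Op 4: tick 3 -> clock=8.
Op 5: tick 2 -> clock=10.
Op 6: insert c.com -> 10.0.0.2 (expiry=10+5=15). clock=10
Op 7: tick 5 -> clock=15. purged={a.com,c.com}
Op 8: tick 2 -> clock=17.
Op 9: insert b.com -> 10.0.0.2 (expiry=17+6=23). clock=17
Op 10: insert f.com -> 10.0.0.3 (expiry=17+10=27). clock=17
Op 11: tick 5 -> clock=22.
Op 12: insert c.com -> 10.0.0.2 (expiry=22+7=29). clock=22
Op 13: tick 5 -> clock=27. purged={b.com,f.com}
Op 14: insert d.com -> 10.0.0.2 (expiry=27+9=36). clock=27
Op 15: tick 4 -> clock=31. purged={c.com}
Op 16: tick 3 -> clock=34.
Op 17: insert b.com -> 10.0.0.2 (expiry=34+11=45). clock=34
Op 18: insert b.com -> 10.0.0.4 (expiry=34+8=42). clock=34
Op 19: insert a.com -> 10.0.0.2 (expiry=34+11=45). clock=34
Op 20: tick 1 -> clock=35.
Op 21: tick 4 -> clock=39. purged={d.com}
Op 22: tick 2 -> clock=41.
Op 23: tick 1 -> clock=42. purged={b.com}
Op 24: tick 1 -> clock=43.
Op 25: insert f.com -> 10.0.0.4 (expiry=43+9=52). clock=43
lookup a.com: present, ip=10.0.0.2 expiry=45 > clock=43

Answer: 10.0.0.2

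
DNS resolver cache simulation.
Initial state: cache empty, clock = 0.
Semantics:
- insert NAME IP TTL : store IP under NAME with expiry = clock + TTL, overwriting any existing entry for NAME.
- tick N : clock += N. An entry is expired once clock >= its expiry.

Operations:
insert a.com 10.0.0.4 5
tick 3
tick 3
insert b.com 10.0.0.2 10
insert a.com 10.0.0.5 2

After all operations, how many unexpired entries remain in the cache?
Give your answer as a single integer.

Answer: 2

Derivation:
Op 1: insert a.com -> 10.0.0.4 (expiry=0+5=5). clock=0
Op 2: tick 3 -> clock=3.
Op 3: tick 3 -> clock=6. purged={a.com}
Op 4: insert b.com -> 10.0.0.2 (expiry=6+10=16). clock=6
Op 5: insert a.com -> 10.0.0.5 (expiry=6+2=8). clock=6
Final cache (unexpired): {a.com,b.com} -> size=2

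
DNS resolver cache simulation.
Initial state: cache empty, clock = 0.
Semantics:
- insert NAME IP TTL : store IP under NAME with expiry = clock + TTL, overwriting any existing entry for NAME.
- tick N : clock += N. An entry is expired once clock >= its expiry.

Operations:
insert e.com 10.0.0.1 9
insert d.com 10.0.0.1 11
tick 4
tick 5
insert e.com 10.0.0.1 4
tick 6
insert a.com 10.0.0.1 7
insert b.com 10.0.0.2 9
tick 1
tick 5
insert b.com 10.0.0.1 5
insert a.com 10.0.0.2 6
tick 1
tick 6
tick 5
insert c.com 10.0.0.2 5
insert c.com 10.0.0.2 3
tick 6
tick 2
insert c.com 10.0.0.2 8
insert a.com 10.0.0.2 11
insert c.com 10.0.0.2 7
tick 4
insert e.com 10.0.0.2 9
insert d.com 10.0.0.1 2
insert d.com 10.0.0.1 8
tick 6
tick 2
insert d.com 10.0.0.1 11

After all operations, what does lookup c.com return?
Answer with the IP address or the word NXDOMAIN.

Op 1: insert e.com -> 10.0.0.1 (expiry=0+9=9). clock=0
Op 2: insert d.com -> 10.0.0.1 (expiry=0+11=11). clock=0
Op 3: tick 4 -> clock=4.
Op 4: tick 5 -> clock=9. purged={e.com}
Op 5: insert e.com -> 10.0.0.1 (expiry=9+4=13). clock=9
Op 6: tick 6 -> clock=15. purged={d.com,e.com}
Op 7: insert a.com -> 10.0.0.1 (expiry=15+7=22). clock=15
Op 8: insert b.com -> 10.0.0.2 (expiry=15+9=24). clock=15
Op 9: tick 1 -> clock=16.
Op 10: tick 5 -> clock=21.
Op 11: insert b.com -> 10.0.0.1 (expiry=21+5=26). clock=21
Op 12: insert a.com -> 10.0.0.2 (expiry=21+6=27). clock=21
Op 13: tick 1 -> clock=22.
Op 14: tick 6 -> clock=28. purged={a.com,b.com}
Op 15: tick 5 -> clock=33.
Op 16: insert c.com -> 10.0.0.2 (expiry=33+5=38). clock=33
Op 17: insert c.com -> 10.0.0.2 (expiry=33+3=36). clock=33
Op 18: tick 6 -> clock=39. purged={c.com}
Op 19: tick 2 -> clock=41.
Op 20: insert c.com -> 10.0.0.2 (expiry=41+8=49). clock=41
Op 21: insert a.com -> 10.0.0.2 (expiry=41+11=52). clock=41
Op 22: insert c.com -> 10.0.0.2 (expiry=41+7=48). clock=41
Op 23: tick 4 -> clock=45.
Op 24: insert e.com -> 10.0.0.2 (expiry=45+9=54). clock=45
Op 25: insert d.com -> 10.0.0.1 (expiry=45+2=47). clock=45
Op 26: insert d.com -> 10.0.0.1 (expiry=45+8=53). clock=45
Op 27: tick 6 -> clock=51. purged={c.com}
Op 28: tick 2 -> clock=53. purged={a.com,d.com}
Op 29: insert d.com -> 10.0.0.1 (expiry=53+11=64). clock=53
lookup c.com: not in cache (expired or never inserted)

Answer: NXDOMAIN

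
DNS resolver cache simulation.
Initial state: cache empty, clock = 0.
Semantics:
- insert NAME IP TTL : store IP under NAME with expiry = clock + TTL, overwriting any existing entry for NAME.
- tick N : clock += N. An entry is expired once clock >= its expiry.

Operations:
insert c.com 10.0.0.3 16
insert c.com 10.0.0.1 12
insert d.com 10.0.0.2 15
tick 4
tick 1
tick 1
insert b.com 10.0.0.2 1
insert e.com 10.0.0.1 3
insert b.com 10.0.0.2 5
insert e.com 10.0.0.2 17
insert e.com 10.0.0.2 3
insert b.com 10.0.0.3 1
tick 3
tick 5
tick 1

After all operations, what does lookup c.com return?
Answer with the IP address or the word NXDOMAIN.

Op 1: insert c.com -> 10.0.0.3 (expiry=0+16=16). clock=0
Op 2: insert c.com -> 10.0.0.1 (expiry=0+12=12). clock=0
Op 3: insert d.com -> 10.0.0.2 (expiry=0+15=15). clock=0
Op 4: tick 4 -> clock=4.
Op 5: tick 1 -> clock=5.
Op 6: tick 1 -> clock=6.
Op 7: insert b.com -> 10.0.0.2 (expiry=6+1=7). clock=6
Op 8: insert e.com -> 10.0.0.1 (expiry=6+3=9). clock=6
Op 9: insert b.com -> 10.0.0.2 (expiry=6+5=11). clock=6
Op 10: insert e.com -> 10.0.0.2 (expiry=6+17=23). clock=6
Op 11: insert e.com -> 10.0.0.2 (expiry=6+3=9). clock=6
Op 12: insert b.com -> 10.0.0.3 (expiry=6+1=7). clock=6
Op 13: tick 3 -> clock=9. purged={b.com,e.com}
Op 14: tick 5 -> clock=14. purged={c.com}
Op 15: tick 1 -> clock=15. purged={d.com}
lookup c.com: not in cache (expired or never inserted)

Answer: NXDOMAIN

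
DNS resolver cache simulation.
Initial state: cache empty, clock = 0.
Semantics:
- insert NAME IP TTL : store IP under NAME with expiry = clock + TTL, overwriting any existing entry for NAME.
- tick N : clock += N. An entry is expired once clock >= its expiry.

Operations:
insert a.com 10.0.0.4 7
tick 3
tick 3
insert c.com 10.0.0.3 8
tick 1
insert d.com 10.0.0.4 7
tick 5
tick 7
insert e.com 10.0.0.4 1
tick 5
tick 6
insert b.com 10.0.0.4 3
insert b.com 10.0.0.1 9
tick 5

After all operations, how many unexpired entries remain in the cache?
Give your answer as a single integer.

Answer: 1

Derivation:
Op 1: insert a.com -> 10.0.0.4 (expiry=0+7=7). clock=0
Op 2: tick 3 -> clock=3.
Op 3: tick 3 -> clock=6.
Op 4: insert c.com -> 10.0.0.3 (expiry=6+8=14). clock=6
Op 5: tick 1 -> clock=7. purged={a.com}
Op 6: insert d.com -> 10.0.0.4 (expiry=7+7=14). clock=7
Op 7: tick 5 -> clock=12.
Op 8: tick 7 -> clock=19. purged={c.com,d.com}
Op 9: insert e.com -> 10.0.0.4 (expiry=19+1=20). clock=19
Op 10: tick 5 -> clock=24. purged={e.com}
Op 11: tick 6 -> clock=30.
Op 12: insert b.com -> 10.0.0.4 (expiry=30+3=33). clock=30
Op 13: insert b.com -> 10.0.0.1 (expiry=30+9=39). clock=30
Op 14: tick 5 -> clock=35.
Final cache (unexpired): {b.com} -> size=1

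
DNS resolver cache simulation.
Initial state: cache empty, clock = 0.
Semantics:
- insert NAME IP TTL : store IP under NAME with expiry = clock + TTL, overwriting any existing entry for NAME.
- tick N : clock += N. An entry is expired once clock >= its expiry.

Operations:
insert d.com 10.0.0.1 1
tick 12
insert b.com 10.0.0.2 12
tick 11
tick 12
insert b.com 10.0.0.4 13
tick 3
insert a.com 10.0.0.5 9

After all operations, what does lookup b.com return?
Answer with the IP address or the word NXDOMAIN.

Op 1: insert d.com -> 10.0.0.1 (expiry=0+1=1). clock=0
Op 2: tick 12 -> clock=12. purged={d.com}
Op 3: insert b.com -> 10.0.0.2 (expiry=12+12=24). clock=12
Op 4: tick 11 -> clock=23.
Op 5: tick 12 -> clock=35. purged={b.com}
Op 6: insert b.com -> 10.0.0.4 (expiry=35+13=48). clock=35
Op 7: tick 3 -> clock=38.
Op 8: insert a.com -> 10.0.0.5 (expiry=38+9=47). clock=38
lookup b.com: present, ip=10.0.0.4 expiry=48 > clock=38

Answer: 10.0.0.4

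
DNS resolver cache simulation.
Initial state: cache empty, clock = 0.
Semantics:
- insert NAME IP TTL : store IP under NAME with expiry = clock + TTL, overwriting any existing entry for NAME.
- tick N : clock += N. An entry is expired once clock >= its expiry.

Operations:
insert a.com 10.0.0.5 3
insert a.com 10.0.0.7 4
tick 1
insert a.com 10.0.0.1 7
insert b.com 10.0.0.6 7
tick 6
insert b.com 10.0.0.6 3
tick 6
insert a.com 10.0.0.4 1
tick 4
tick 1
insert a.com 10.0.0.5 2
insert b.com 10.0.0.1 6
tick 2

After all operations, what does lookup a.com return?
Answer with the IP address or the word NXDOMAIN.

Op 1: insert a.com -> 10.0.0.5 (expiry=0+3=3). clock=0
Op 2: insert a.com -> 10.0.0.7 (expiry=0+4=4). clock=0
Op 3: tick 1 -> clock=1.
Op 4: insert a.com -> 10.0.0.1 (expiry=1+7=8). clock=1
Op 5: insert b.com -> 10.0.0.6 (expiry=1+7=8). clock=1
Op 6: tick 6 -> clock=7.
Op 7: insert b.com -> 10.0.0.6 (expiry=7+3=10). clock=7
Op 8: tick 6 -> clock=13. purged={a.com,b.com}
Op 9: insert a.com -> 10.0.0.4 (expiry=13+1=14). clock=13
Op 10: tick 4 -> clock=17. purged={a.com}
Op 11: tick 1 -> clock=18.
Op 12: insert a.com -> 10.0.0.5 (expiry=18+2=20). clock=18
Op 13: insert b.com -> 10.0.0.1 (expiry=18+6=24). clock=18
Op 14: tick 2 -> clock=20. purged={a.com}
lookup a.com: not in cache (expired or never inserted)

Answer: NXDOMAIN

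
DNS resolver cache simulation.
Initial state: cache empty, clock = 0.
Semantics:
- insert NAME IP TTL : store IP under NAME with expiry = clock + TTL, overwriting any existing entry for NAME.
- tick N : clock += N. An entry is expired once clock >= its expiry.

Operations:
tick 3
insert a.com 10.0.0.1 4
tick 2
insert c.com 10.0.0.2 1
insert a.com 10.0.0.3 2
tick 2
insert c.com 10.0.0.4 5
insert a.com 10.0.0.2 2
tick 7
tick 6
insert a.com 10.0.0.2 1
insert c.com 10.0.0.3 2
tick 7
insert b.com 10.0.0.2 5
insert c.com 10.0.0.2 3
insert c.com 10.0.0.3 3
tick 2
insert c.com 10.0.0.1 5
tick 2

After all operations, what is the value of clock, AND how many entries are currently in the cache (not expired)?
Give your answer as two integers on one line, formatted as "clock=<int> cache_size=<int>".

Op 1: tick 3 -> clock=3.
Op 2: insert a.com -> 10.0.0.1 (expiry=3+4=7). clock=3
Op 3: tick 2 -> clock=5.
Op 4: insert c.com -> 10.0.0.2 (expiry=5+1=6). clock=5
Op 5: insert a.com -> 10.0.0.3 (expiry=5+2=7). clock=5
Op 6: tick 2 -> clock=7. purged={a.com,c.com}
Op 7: insert c.com -> 10.0.0.4 (expiry=7+5=12). clock=7
Op 8: insert a.com -> 10.0.0.2 (expiry=7+2=9). clock=7
Op 9: tick 7 -> clock=14. purged={a.com,c.com}
Op 10: tick 6 -> clock=20.
Op 11: insert a.com -> 10.0.0.2 (expiry=20+1=21). clock=20
Op 12: insert c.com -> 10.0.0.3 (expiry=20+2=22). clock=20
Op 13: tick 7 -> clock=27. purged={a.com,c.com}
Op 14: insert b.com -> 10.0.0.2 (expiry=27+5=32). clock=27
Op 15: insert c.com -> 10.0.0.2 (expiry=27+3=30). clock=27
Op 16: insert c.com -> 10.0.0.3 (expiry=27+3=30). clock=27
Op 17: tick 2 -> clock=29.
Op 18: insert c.com -> 10.0.0.1 (expiry=29+5=34). clock=29
Op 19: tick 2 -> clock=31.
Final clock = 31
Final cache (unexpired): {b.com,c.com} -> size=2

Answer: clock=31 cache_size=2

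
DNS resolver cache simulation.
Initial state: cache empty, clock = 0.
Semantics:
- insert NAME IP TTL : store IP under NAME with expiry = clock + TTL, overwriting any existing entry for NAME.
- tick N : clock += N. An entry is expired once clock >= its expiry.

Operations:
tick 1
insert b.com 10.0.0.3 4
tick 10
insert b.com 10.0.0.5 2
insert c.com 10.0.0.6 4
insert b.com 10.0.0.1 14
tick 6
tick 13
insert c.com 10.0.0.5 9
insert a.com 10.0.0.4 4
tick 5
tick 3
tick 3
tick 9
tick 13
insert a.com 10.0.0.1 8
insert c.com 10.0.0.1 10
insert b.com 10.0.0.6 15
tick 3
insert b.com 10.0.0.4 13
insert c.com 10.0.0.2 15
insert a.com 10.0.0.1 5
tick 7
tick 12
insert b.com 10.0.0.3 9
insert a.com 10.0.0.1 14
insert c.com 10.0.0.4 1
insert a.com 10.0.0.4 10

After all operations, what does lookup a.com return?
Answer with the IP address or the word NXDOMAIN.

Answer: 10.0.0.4

Derivation:
Op 1: tick 1 -> clock=1.
Op 2: insert b.com -> 10.0.0.3 (expiry=1+4=5). clock=1
Op 3: tick 10 -> clock=11. purged={b.com}
Op 4: insert b.com -> 10.0.0.5 (expiry=11+2=13). clock=11
Op 5: insert c.com -> 10.0.0.6 (expiry=11+4=15). clock=11
Op 6: insert b.com -> 10.0.0.1 (expiry=11+14=25). clock=11
Op 7: tick 6 -> clock=17. purged={c.com}
Op 8: tick 13 -> clock=30. purged={b.com}
Op 9: insert c.com -> 10.0.0.5 (expiry=30+9=39). clock=30
Op 10: insert a.com -> 10.0.0.4 (expiry=30+4=34). clock=30
Op 11: tick 5 -> clock=35. purged={a.com}
Op 12: tick 3 -> clock=38.
Op 13: tick 3 -> clock=41. purged={c.com}
Op 14: tick 9 -> clock=50.
Op 15: tick 13 -> clock=63.
Op 16: insert a.com -> 10.0.0.1 (expiry=63+8=71). clock=63
Op 17: insert c.com -> 10.0.0.1 (expiry=63+10=73). clock=63
Op 18: insert b.com -> 10.0.0.6 (expiry=63+15=78). clock=63
Op 19: tick 3 -> clock=66.
Op 20: insert b.com -> 10.0.0.4 (expiry=66+13=79). clock=66
Op 21: insert c.com -> 10.0.0.2 (expiry=66+15=81). clock=66
Op 22: insert a.com -> 10.0.0.1 (expiry=66+5=71). clock=66
Op 23: tick 7 -> clock=73. purged={a.com}
Op 24: tick 12 -> clock=85. purged={b.com,c.com}
Op 25: insert b.com -> 10.0.0.3 (expiry=85+9=94). clock=85
Op 26: insert a.com -> 10.0.0.1 (expiry=85+14=99). clock=85
Op 27: insert c.com -> 10.0.0.4 (expiry=85+1=86). clock=85
Op 28: insert a.com -> 10.0.0.4 (expiry=85+10=95). clock=85
lookup a.com: present, ip=10.0.0.4 expiry=95 > clock=85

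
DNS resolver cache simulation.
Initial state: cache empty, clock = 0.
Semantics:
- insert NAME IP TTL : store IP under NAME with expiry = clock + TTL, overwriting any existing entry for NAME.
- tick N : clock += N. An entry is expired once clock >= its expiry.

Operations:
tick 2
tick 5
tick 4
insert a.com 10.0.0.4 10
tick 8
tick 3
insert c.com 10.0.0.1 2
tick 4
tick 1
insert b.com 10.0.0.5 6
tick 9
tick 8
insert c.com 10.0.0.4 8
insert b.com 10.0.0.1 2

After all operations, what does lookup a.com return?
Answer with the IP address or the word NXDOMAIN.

Answer: NXDOMAIN

Derivation:
Op 1: tick 2 -> clock=2.
Op 2: tick 5 -> clock=7.
Op 3: tick 4 -> clock=11.
Op 4: insert a.com -> 10.0.0.4 (expiry=11+10=21). clock=11
Op 5: tick 8 -> clock=19.
Op 6: tick 3 -> clock=22. purged={a.com}
Op 7: insert c.com -> 10.0.0.1 (expiry=22+2=24). clock=22
Op 8: tick 4 -> clock=26. purged={c.com}
Op 9: tick 1 -> clock=27.
Op 10: insert b.com -> 10.0.0.5 (expiry=27+6=33). clock=27
Op 11: tick 9 -> clock=36. purged={b.com}
Op 12: tick 8 -> clock=44.
Op 13: insert c.com -> 10.0.0.4 (expiry=44+8=52). clock=44
Op 14: insert b.com -> 10.0.0.1 (expiry=44+2=46). clock=44
lookup a.com: not in cache (expired or never inserted)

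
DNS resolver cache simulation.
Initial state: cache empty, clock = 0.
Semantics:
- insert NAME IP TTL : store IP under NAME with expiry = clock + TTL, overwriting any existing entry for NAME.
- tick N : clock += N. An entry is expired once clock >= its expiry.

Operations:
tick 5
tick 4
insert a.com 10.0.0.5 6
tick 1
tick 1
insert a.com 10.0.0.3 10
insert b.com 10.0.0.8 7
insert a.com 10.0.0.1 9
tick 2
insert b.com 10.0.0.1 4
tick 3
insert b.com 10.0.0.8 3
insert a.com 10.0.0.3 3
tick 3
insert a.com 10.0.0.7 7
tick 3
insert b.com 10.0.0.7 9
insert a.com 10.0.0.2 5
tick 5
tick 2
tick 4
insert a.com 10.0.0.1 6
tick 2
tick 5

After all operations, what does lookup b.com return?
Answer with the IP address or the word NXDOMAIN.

Op 1: tick 5 -> clock=5.
Op 2: tick 4 -> clock=9.
Op 3: insert a.com -> 10.0.0.5 (expiry=9+6=15). clock=9
Op 4: tick 1 -> clock=10.
Op 5: tick 1 -> clock=11.
Op 6: insert a.com -> 10.0.0.3 (expiry=11+10=21). clock=11
Op 7: insert b.com -> 10.0.0.8 (expiry=11+7=18). clock=11
Op 8: insert a.com -> 10.0.0.1 (expiry=11+9=20). clock=11
Op 9: tick 2 -> clock=13.
Op 10: insert b.com -> 10.0.0.1 (expiry=13+4=17). clock=13
Op 11: tick 3 -> clock=16.
Op 12: insert b.com -> 10.0.0.8 (expiry=16+3=19). clock=16
Op 13: insert a.com -> 10.0.0.3 (expiry=16+3=19). clock=16
Op 14: tick 3 -> clock=19. purged={a.com,b.com}
Op 15: insert a.com -> 10.0.0.7 (expiry=19+7=26). clock=19
Op 16: tick 3 -> clock=22.
Op 17: insert b.com -> 10.0.0.7 (expiry=22+9=31). clock=22
Op 18: insert a.com -> 10.0.0.2 (expiry=22+5=27). clock=22
Op 19: tick 5 -> clock=27. purged={a.com}
Op 20: tick 2 -> clock=29.
Op 21: tick 4 -> clock=33. purged={b.com}
Op 22: insert a.com -> 10.0.0.1 (expiry=33+6=39). clock=33
Op 23: tick 2 -> clock=35.
Op 24: tick 5 -> clock=40. purged={a.com}
lookup b.com: not in cache (expired or never inserted)

Answer: NXDOMAIN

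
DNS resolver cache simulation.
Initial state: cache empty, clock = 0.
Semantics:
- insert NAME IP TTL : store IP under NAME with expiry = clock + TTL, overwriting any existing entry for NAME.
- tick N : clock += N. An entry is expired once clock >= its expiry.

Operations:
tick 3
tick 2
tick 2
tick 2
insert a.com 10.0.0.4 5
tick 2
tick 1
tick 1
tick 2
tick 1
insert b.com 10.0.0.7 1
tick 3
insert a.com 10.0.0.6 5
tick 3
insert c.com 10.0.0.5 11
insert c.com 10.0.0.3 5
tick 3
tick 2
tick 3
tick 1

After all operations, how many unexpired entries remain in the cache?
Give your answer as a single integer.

Op 1: tick 3 -> clock=3.
Op 2: tick 2 -> clock=5.
Op 3: tick 2 -> clock=7.
Op 4: tick 2 -> clock=9.
Op 5: insert a.com -> 10.0.0.4 (expiry=9+5=14). clock=9
Op 6: tick 2 -> clock=11.
Op 7: tick 1 -> clock=12.
Op 8: tick 1 -> clock=13.
Op 9: tick 2 -> clock=15. purged={a.com}
Op 10: tick 1 -> clock=16.
Op 11: insert b.com -> 10.0.0.7 (expiry=16+1=17). clock=16
Op 12: tick 3 -> clock=19. purged={b.com}
Op 13: insert a.com -> 10.0.0.6 (expiry=19+5=24). clock=19
Op 14: tick 3 -> clock=22.
Op 15: insert c.com -> 10.0.0.5 (expiry=22+11=33). clock=22
Op 16: insert c.com -> 10.0.0.3 (expiry=22+5=27). clock=22
Op 17: tick 3 -> clock=25. purged={a.com}
Op 18: tick 2 -> clock=27. purged={c.com}
Op 19: tick 3 -> clock=30.
Op 20: tick 1 -> clock=31.
Final cache (unexpired): {} -> size=0

Answer: 0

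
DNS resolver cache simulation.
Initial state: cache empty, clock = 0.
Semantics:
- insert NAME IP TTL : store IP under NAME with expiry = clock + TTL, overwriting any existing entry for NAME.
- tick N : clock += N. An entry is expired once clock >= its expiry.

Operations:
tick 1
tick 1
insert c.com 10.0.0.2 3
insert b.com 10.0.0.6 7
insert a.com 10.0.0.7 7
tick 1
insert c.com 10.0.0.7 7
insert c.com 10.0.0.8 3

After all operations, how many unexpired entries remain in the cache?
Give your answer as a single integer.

Answer: 3

Derivation:
Op 1: tick 1 -> clock=1.
Op 2: tick 1 -> clock=2.
Op 3: insert c.com -> 10.0.0.2 (expiry=2+3=5). clock=2
Op 4: insert b.com -> 10.0.0.6 (expiry=2+7=9). clock=2
Op 5: insert a.com -> 10.0.0.7 (expiry=2+7=9). clock=2
Op 6: tick 1 -> clock=3.
Op 7: insert c.com -> 10.0.0.7 (expiry=3+7=10). clock=3
Op 8: insert c.com -> 10.0.0.8 (expiry=3+3=6). clock=3
Final cache (unexpired): {a.com,b.com,c.com} -> size=3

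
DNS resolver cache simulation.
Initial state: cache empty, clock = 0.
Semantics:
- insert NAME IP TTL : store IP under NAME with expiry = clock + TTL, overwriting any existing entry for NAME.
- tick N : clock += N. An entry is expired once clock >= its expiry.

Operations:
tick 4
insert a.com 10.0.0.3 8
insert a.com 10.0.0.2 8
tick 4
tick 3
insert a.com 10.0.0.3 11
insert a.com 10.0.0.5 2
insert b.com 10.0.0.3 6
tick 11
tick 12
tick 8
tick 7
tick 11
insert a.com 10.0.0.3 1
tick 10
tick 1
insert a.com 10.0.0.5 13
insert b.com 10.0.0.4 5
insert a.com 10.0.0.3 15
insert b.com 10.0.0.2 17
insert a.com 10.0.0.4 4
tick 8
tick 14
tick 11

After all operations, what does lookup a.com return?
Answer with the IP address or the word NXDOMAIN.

Answer: NXDOMAIN

Derivation:
Op 1: tick 4 -> clock=4.
Op 2: insert a.com -> 10.0.0.3 (expiry=4+8=12). clock=4
Op 3: insert a.com -> 10.0.0.2 (expiry=4+8=12). clock=4
Op 4: tick 4 -> clock=8.
Op 5: tick 3 -> clock=11.
Op 6: insert a.com -> 10.0.0.3 (expiry=11+11=22). clock=11
Op 7: insert a.com -> 10.0.0.5 (expiry=11+2=13). clock=11
Op 8: insert b.com -> 10.0.0.3 (expiry=11+6=17). clock=11
Op 9: tick 11 -> clock=22. purged={a.com,b.com}
Op 10: tick 12 -> clock=34.
Op 11: tick 8 -> clock=42.
Op 12: tick 7 -> clock=49.
Op 13: tick 11 -> clock=60.
Op 14: insert a.com -> 10.0.0.3 (expiry=60+1=61). clock=60
Op 15: tick 10 -> clock=70. purged={a.com}
Op 16: tick 1 -> clock=71.
Op 17: insert a.com -> 10.0.0.5 (expiry=71+13=84). clock=71
Op 18: insert b.com -> 10.0.0.4 (expiry=71+5=76). clock=71
Op 19: insert a.com -> 10.0.0.3 (expiry=71+15=86). clock=71
Op 20: insert b.com -> 10.0.0.2 (expiry=71+17=88). clock=71
Op 21: insert a.com -> 10.0.0.4 (expiry=71+4=75). clock=71
Op 22: tick 8 -> clock=79. purged={a.com}
Op 23: tick 14 -> clock=93. purged={b.com}
Op 24: tick 11 -> clock=104.
lookup a.com: not in cache (expired or never inserted)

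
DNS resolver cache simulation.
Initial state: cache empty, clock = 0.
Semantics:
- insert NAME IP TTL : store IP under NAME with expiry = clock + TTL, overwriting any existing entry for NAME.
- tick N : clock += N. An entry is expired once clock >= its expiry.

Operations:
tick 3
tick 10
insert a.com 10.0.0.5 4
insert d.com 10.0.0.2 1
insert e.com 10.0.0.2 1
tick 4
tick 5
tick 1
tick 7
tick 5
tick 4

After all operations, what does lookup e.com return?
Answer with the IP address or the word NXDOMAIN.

Answer: NXDOMAIN

Derivation:
Op 1: tick 3 -> clock=3.
Op 2: tick 10 -> clock=13.
Op 3: insert a.com -> 10.0.0.5 (expiry=13+4=17). clock=13
Op 4: insert d.com -> 10.0.0.2 (expiry=13+1=14). clock=13
Op 5: insert e.com -> 10.0.0.2 (expiry=13+1=14). clock=13
Op 6: tick 4 -> clock=17. purged={a.com,d.com,e.com}
Op 7: tick 5 -> clock=22.
Op 8: tick 1 -> clock=23.
Op 9: tick 7 -> clock=30.
Op 10: tick 5 -> clock=35.
Op 11: tick 4 -> clock=39.
lookup e.com: not in cache (expired or never inserted)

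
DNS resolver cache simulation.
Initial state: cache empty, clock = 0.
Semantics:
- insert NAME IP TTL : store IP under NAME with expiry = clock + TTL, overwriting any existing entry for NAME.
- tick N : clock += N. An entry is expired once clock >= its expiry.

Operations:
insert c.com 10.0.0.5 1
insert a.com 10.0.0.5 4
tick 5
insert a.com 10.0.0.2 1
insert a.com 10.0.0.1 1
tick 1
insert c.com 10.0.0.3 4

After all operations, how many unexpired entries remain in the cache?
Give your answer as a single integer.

Answer: 1

Derivation:
Op 1: insert c.com -> 10.0.0.5 (expiry=0+1=1). clock=0
Op 2: insert a.com -> 10.0.0.5 (expiry=0+4=4). clock=0
Op 3: tick 5 -> clock=5. purged={a.com,c.com}
Op 4: insert a.com -> 10.0.0.2 (expiry=5+1=6). clock=5
Op 5: insert a.com -> 10.0.0.1 (expiry=5+1=6). clock=5
Op 6: tick 1 -> clock=6. purged={a.com}
Op 7: insert c.com -> 10.0.0.3 (expiry=6+4=10). clock=6
Final cache (unexpired): {c.com} -> size=1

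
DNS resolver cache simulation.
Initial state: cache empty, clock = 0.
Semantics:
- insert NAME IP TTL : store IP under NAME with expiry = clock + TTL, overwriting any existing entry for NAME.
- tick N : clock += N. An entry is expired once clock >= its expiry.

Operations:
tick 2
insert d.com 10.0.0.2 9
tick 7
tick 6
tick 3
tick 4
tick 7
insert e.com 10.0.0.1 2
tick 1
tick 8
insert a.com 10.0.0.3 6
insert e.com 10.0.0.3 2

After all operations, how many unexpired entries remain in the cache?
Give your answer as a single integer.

Answer: 2

Derivation:
Op 1: tick 2 -> clock=2.
Op 2: insert d.com -> 10.0.0.2 (expiry=2+9=11). clock=2
Op 3: tick 7 -> clock=9.
Op 4: tick 6 -> clock=15. purged={d.com}
Op 5: tick 3 -> clock=18.
Op 6: tick 4 -> clock=22.
Op 7: tick 7 -> clock=29.
Op 8: insert e.com -> 10.0.0.1 (expiry=29+2=31). clock=29
Op 9: tick 1 -> clock=30.
Op 10: tick 8 -> clock=38. purged={e.com}
Op 11: insert a.com -> 10.0.0.3 (expiry=38+6=44). clock=38
Op 12: insert e.com -> 10.0.0.3 (expiry=38+2=40). clock=38
Final cache (unexpired): {a.com,e.com} -> size=2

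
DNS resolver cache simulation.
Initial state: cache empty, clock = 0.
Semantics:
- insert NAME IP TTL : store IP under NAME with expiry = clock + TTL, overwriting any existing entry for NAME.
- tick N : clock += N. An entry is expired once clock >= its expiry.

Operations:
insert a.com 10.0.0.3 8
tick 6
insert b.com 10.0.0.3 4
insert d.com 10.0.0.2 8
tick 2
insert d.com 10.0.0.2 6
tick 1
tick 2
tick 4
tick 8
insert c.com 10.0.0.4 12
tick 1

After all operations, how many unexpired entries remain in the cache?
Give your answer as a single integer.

Answer: 1

Derivation:
Op 1: insert a.com -> 10.0.0.3 (expiry=0+8=8). clock=0
Op 2: tick 6 -> clock=6.
Op 3: insert b.com -> 10.0.0.3 (expiry=6+4=10). clock=6
Op 4: insert d.com -> 10.0.0.2 (expiry=6+8=14). clock=6
Op 5: tick 2 -> clock=8. purged={a.com}
Op 6: insert d.com -> 10.0.0.2 (expiry=8+6=14). clock=8
Op 7: tick 1 -> clock=9.
Op 8: tick 2 -> clock=11. purged={b.com}
Op 9: tick 4 -> clock=15. purged={d.com}
Op 10: tick 8 -> clock=23.
Op 11: insert c.com -> 10.0.0.4 (expiry=23+12=35). clock=23
Op 12: tick 1 -> clock=24.
Final cache (unexpired): {c.com} -> size=1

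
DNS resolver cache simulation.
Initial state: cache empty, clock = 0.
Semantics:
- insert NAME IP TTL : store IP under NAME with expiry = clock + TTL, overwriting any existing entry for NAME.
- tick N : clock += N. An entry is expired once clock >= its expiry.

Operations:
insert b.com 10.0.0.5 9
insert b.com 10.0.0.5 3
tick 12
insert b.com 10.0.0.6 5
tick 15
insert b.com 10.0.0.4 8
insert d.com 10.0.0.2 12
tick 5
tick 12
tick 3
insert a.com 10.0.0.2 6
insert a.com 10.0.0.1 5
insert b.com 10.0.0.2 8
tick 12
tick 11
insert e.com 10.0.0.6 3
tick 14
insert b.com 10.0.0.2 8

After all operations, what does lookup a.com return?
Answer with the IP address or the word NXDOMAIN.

Op 1: insert b.com -> 10.0.0.5 (expiry=0+9=9). clock=0
Op 2: insert b.com -> 10.0.0.5 (expiry=0+3=3). clock=0
Op 3: tick 12 -> clock=12. purged={b.com}
Op 4: insert b.com -> 10.0.0.6 (expiry=12+5=17). clock=12
Op 5: tick 15 -> clock=27. purged={b.com}
Op 6: insert b.com -> 10.0.0.4 (expiry=27+8=35). clock=27
Op 7: insert d.com -> 10.0.0.2 (expiry=27+12=39). clock=27
Op 8: tick 5 -> clock=32.
Op 9: tick 12 -> clock=44. purged={b.com,d.com}
Op 10: tick 3 -> clock=47.
Op 11: insert a.com -> 10.0.0.2 (expiry=47+6=53). clock=47
Op 12: insert a.com -> 10.0.0.1 (expiry=47+5=52). clock=47
Op 13: insert b.com -> 10.0.0.2 (expiry=47+8=55). clock=47
Op 14: tick 12 -> clock=59. purged={a.com,b.com}
Op 15: tick 11 -> clock=70.
Op 16: insert e.com -> 10.0.0.6 (expiry=70+3=73). clock=70
Op 17: tick 14 -> clock=84. purged={e.com}
Op 18: insert b.com -> 10.0.0.2 (expiry=84+8=92). clock=84
lookup a.com: not in cache (expired or never inserted)

Answer: NXDOMAIN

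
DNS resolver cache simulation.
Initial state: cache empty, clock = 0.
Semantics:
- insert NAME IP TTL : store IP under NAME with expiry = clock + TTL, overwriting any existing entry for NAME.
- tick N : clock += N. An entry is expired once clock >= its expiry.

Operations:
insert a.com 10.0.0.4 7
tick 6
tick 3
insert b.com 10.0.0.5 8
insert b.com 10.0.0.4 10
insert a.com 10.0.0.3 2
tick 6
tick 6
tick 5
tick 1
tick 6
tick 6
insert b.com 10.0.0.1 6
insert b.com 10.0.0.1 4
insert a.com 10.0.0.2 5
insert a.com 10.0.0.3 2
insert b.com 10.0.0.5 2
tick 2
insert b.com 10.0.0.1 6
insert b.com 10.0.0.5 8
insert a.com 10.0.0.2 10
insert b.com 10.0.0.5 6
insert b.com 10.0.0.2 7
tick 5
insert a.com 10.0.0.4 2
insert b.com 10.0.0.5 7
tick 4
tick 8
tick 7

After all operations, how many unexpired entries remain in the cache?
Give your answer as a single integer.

Op 1: insert a.com -> 10.0.0.4 (expiry=0+7=7). clock=0
Op 2: tick 6 -> clock=6.
Op 3: tick 3 -> clock=9. purged={a.com}
Op 4: insert b.com -> 10.0.0.5 (expiry=9+8=17). clock=9
Op 5: insert b.com -> 10.0.0.4 (expiry=9+10=19). clock=9
Op 6: insert a.com -> 10.0.0.3 (expiry=9+2=11). clock=9
Op 7: tick 6 -> clock=15. purged={a.com}
Op 8: tick 6 -> clock=21. purged={b.com}
Op 9: tick 5 -> clock=26.
Op 10: tick 1 -> clock=27.
Op 11: tick 6 -> clock=33.
Op 12: tick 6 -> clock=39.
Op 13: insert b.com -> 10.0.0.1 (expiry=39+6=45). clock=39
Op 14: insert b.com -> 10.0.0.1 (expiry=39+4=43). clock=39
Op 15: insert a.com -> 10.0.0.2 (expiry=39+5=44). clock=39
Op 16: insert a.com -> 10.0.0.3 (expiry=39+2=41). clock=39
Op 17: insert b.com -> 10.0.0.5 (expiry=39+2=41). clock=39
Op 18: tick 2 -> clock=41. purged={a.com,b.com}
Op 19: insert b.com -> 10.0.0.1 (expiry=41+6=47). clock=41
Op 20: insert b.com -> 10.0.0.5 (expiry=41+8=49). clock=41
Op 21: insert a.com -> 10.0.0.2 (expiry=41+10=51). clock=41
Op 22: insert b.com -> 10.0.0.5 (expiry=41+6=47). clock=41
Op 23: insert b.com -> 10.0.0.2 (expiry=41+7=48). clock=41
Op 24: tick 5 -> clock=46.
Op 25: insert a.com -> 10.0.0.4 (expiry=46+2=48). clock=46
Op 26: insert b.com -> 10.0.0.5 (expiry=46+7=53). clock=46
Op 27: tick 4 -> clock=50. purged={a.com}
Op 28: tick 8 -> clock=58. purged={b.com}
Op 29: tick 7 -> clock=65.
Final cache (unexpired): {} -> size=0

Answer: 0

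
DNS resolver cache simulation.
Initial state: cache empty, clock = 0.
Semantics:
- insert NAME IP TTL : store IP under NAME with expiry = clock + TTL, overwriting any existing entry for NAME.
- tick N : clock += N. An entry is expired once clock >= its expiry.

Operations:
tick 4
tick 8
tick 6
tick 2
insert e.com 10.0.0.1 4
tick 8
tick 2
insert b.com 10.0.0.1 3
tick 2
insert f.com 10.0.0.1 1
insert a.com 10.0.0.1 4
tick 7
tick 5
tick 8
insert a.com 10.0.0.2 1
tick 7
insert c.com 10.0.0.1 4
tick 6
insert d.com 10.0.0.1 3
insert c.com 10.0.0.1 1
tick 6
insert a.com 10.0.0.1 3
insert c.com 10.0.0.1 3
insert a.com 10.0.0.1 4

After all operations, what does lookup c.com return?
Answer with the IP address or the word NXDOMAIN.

Op 1: tick 4 -> clock=4.
Op 2: tick 8 -> clock=12.
Op 3: tick 6 -> clock=18.
Op 4: tick 2 -> clock=20.
Op 5: insert e.com -> 10.0.0.1 (expiry=20+4=24). clock=20
Op 6: tick 8 -> clock=28. purged={e.com}
Op 7: tick 2 -> clock=30.
Op 8: insert b.com -> 10.0.0.1 (expiry=30+3=33). clock=30
Op 9: tick 2 -> clock=32.
Op 10: insert f.com -> 10.0.0.1 (expiry=32+1=33). clock=32
Op 11: insert a.com -> 10.0.0.1 (expiry=32+4=36). clock=32
Op 12: tick 7 -> clock=39. purged={a.com,b.com,f.com}
Op 13: tick 5 -> clock=44.
Op 14: tick 8 -> clock=52.
Op 15: insert a.com -> 10.0.0.2 (expiry=52+1=53). clock=52
Op 16: tick 7 -> clock=59. purged={a.com}
Op 17: insert c.com -> 10.0.0.1 (expiry=59+4=63). clock=59
Op 18: tick 6 -> clock=65. purged={c.com}
Op 19: insert d.com -> 10.0.0.1 (expiry=65+3=68). clock=65
Op 20: insert c.com -> 10.0.0.1 (expiry=65+1=66). clock=65
Op 21: tick 6 -> clock=71. purged={c.com,d.com}
Op 22: insert a.com -> 10.0.0.1 (expiry=71+3=74). clock=71
Op 23: insert c.com -> 10.0.0.1 (expiry=71+3=74). clock=71
Op 24: insert a.com -> 10.0.0.1 (expiry=71+4=75). clock=71
lookup c.com: present, ip=10.0.0.1 expiry=74 > clock=71

Answer: 10.0.0.1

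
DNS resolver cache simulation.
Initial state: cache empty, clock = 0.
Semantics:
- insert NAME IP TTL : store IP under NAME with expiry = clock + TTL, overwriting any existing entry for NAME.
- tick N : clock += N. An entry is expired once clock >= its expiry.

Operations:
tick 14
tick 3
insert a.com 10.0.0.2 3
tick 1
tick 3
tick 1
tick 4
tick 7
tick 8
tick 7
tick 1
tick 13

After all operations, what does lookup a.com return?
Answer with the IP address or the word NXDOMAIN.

Answer: NXDOMAIN

Derivation:
Op 1: tick 14 -> clock=14.
Op 2: tick 3 -> clock=17.
Op 3: insert a.com -> 10.0.0.2 (expiry=17+3=20). clock=17
Op 4: tick 1 -> clock=18.
Op 5: tick 3 -> clock=21. purged={a.com}
Op 6: tick 1 -> clock=22.
Op 7: tick 4 -> clock=26.
Op 8: tick 7 -> clock=33.
Op 9: tick 8 -> clock=41.
Op 10: tick 7 -> clock=48.
Op 11: tick 1 -> clock=49.
Op 12: tick 13 -> clock=62.
lookup a.com: not in cache (expired or never inserted)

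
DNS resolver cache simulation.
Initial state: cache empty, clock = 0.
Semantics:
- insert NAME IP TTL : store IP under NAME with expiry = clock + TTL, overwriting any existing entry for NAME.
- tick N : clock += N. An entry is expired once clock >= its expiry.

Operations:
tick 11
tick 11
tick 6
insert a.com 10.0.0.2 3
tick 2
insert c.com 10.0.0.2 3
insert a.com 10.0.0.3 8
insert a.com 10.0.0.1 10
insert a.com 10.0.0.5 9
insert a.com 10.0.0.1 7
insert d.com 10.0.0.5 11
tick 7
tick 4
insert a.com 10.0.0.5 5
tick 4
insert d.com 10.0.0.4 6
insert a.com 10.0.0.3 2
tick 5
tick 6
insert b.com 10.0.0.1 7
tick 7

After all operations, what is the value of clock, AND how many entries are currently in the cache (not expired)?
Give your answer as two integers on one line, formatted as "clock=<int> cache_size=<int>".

Answer: clock=63 cache_size=0

Derivation:
Op 1: tick 11 -> clock=11.
Op 2: tick 11 -> clock=22.
Op 3: tick 6 -> clock=28.
Op 4: insert a.com -> 10.0.0.2 (expiry=28+3=31). clock=28
Op 5: tick 2 -> clock=30.
Op 6: insert c.com -> 10.0.0.2 (expiry=30+3=33). clock=30
Op 7: insert a.com -> 10.0.0.3 (expiry=30+8=38). clock=30
Op 8: insert a.com -> 10.0.0.1 (expiry=30+10=40). clock=30
Op 9: insert a.com -> 10.0.0.5 (expiry=30+9=39). clock=30
Op 10: insert a.com -> 10.0.0.1 (expiry=30+7=37). clock=30
Op 11: insert d.com -> 10.0.0.5 (expiry=30+11=41). clock=30
Op 12: tick 7 -> clock=37. purged={a.com,c.com}
Op 13: tick 4 -> clock=41. purged={d.com}
Op 14: insert a.com -> 10.0.0.5 (expiry=41+5=46). clock=41
Op 15: tick 4 -> clock=45.
Op 16: insert d.com -> 10.0.0.4 (expiry=45+6=51). clock=45
Op 17: insert a.com -> 10.0.0.3 (expiry=45+2=47). clock=45
Op 18: tick 5 -> clock=50. purged={a.com}
Op 19: tick 6 -> clock=56. purged={d.com}
Op 20: insert b.com -> 10.0.0.1 (expiry=56+7=63). clock=56
Op 21: tick 7 -> clock=63. purged={b.com}
Final clock = 63
Final cache (unexpired): {} -> size=0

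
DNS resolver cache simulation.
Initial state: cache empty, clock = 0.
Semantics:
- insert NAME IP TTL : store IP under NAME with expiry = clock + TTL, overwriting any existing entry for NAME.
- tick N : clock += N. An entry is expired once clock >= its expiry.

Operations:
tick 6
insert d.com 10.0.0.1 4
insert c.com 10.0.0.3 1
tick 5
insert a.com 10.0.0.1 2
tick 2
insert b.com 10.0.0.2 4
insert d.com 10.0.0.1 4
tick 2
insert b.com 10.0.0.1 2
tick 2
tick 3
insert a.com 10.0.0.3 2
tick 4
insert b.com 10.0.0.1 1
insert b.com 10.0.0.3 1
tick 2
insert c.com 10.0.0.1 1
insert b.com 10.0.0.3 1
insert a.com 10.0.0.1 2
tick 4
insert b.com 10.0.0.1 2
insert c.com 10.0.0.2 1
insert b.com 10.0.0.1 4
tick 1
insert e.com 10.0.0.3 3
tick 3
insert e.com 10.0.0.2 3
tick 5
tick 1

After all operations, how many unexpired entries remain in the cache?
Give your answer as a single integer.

Op 1: tick 6 -> clock=6.
Op 2: insert d.com -> 10.0.0.1 (expiry=6+4=10). clock=6
Op 3: insert c.com -> 10.0.0.3 (expiry=6+1=7). clock=6
Op 4: tick 5 -> clock=11. purged={c.com,d.com}
Op 5: insert a.com -> 10.0.0.1 (expiry=11+2=13). clock=11
Op 6: tick 2 -> clock=13. purged={a.com}
Op 7: insert b.com -> 10.0.0.2 (expiry=13+4=17). clock=13
Op 8: insert d.com -> 10.0.0.1 (expiry=13+4=17). clock=13
Op 9: tick 2 -> clock=15.
Op 10: insert b.com -> 10.0.0.1 (expiry=15+2=17). clock=15
Op 11: tick 2 -> clock=17. purged={b.com,d.com}
Op 12: tick 3 -> clock=20.
Op 13: insert a.com -> 10.0.0.3 (expiry=20+2=22). clock=20
Op 14: tick 4 -> clock=24. purged={a.com}
Op 15: insert b.com -> 10.0.0.1 (expiry=24+1=25). clock=24
Op 16: insert b.com -> 10.0.0.3 (expiry=24+1=25). clock=24
Op 17: tick 2 -> clock=26. purged={b.com}
Op 18: insert c.com -> 10.0.0.1 (expiry=26+1=27). clock=26
Op 19: insert b.com -> 10.0.0.3 (expiry=26+1=27). clock=26
Op 20: insert a.com -> 10.0.0.1 (expiry=26+2=28). clock=26
Op 21: tick 4 -> clock=30. purged={a.com,b.com,c.com}
Op 22: insert b.com -> 10.0.0.1 (expiry=30+2=32). clock=30
Op 23: insert c.com -> 10.0.0.2 (expiry=30+1=31). clock=30
Op 24: insert b.com -> 10.0.0.1 (expiry=30+4=34). clock=30
Op 25: tick 1 -> clock=31. purged={c.com}
Op 26: insert e.com -> 10.0.0.3 (expiry=31+3=34). clock=31
Op 27: tick 3 -> clock=34. purged={b.com,e.com}
Op 28: insert e.com -> 10.0.0.2 (expiry=34+3=37). clock=34
Op 29: tick 5 -> clock=39. purged={e.com}
Op 30: tick 1 -> clock=40.
Final cache (unexpired): {} -> size=0

Answer: 0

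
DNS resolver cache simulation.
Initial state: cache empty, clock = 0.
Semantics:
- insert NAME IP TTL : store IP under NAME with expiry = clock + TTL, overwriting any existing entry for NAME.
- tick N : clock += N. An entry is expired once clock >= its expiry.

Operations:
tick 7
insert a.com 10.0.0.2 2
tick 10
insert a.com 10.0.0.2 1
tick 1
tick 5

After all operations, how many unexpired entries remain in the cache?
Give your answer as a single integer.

Op 1: tick 7 -> clock=7.
Op 2: insert a.com -> 10.0.0.2 (expiry=7+2=9). clock=7
Op 3: tick 10 -> clock=17. purged={a.com}
Op 4: insert a.com -> 10.0.0.2 (expiry=17+1=18). clock=17
Op 5: tick 1 -> clock=18. purged={a.com}
Op 6: tick 5 -> clock=23.
Final cache (unexpired): {} -> size=0

Answer: 0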